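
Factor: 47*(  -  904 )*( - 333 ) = 2^3 * 3^2*37^1*47^1*113^1=14148504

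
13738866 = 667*20598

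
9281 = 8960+321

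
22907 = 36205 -13298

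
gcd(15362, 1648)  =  2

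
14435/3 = 4811 + 2/3 =4811.67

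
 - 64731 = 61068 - 125799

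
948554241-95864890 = 852689351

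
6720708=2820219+3900489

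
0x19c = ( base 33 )cg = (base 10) 412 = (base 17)174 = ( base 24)H4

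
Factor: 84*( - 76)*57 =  - 363888 = -2^4*3^2*7^1*19^2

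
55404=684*81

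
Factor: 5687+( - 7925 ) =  - 2238 = - 2^1*3^1* 373^1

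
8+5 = 13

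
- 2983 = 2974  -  5957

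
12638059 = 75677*167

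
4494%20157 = 4494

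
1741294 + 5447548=7188842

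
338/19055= 338/19055 = 0.02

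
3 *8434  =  25302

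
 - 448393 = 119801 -568194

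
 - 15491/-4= 15491/4 = 3872.75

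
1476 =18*82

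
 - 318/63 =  - 106/21=- 5.05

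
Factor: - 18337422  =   -2^1 *3^1*37^1*82601^1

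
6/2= 3 = 3.00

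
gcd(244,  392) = 4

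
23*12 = 276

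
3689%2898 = 791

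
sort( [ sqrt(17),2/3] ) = [ 2/3,  sqrt (17)]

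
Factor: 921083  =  71^1 * 12973^1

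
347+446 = 793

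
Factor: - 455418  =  - 2^1*3^2*25301^1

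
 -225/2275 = - 9/91 =-  0.10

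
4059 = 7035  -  2976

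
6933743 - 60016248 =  - 53082505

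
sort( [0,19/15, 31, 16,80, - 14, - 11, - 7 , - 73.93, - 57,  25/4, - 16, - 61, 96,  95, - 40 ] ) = [ - 73.93,-61  ,-57 , - 40, - 16, - 14,-11  , - 7 , 0, 19/15, 25/4,  16,  31,80,95 , 96 ]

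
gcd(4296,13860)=12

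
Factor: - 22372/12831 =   -  68/39=- 2^2*3^(-1)*13^( - 1 )*17^1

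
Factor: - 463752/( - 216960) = 2^ (-4) * 3^2*5^( - 1)*19^1= 171/80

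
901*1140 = 1027140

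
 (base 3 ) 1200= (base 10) 45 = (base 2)101101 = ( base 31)1e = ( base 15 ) 30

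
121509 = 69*1761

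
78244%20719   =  16087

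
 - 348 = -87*4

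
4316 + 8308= 12624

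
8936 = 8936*1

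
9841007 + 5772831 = 15613838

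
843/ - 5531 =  - 843/5531 =- 0.15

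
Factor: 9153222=2^1*3^1 * 13^1*239^1*491^1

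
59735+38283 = 98018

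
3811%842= 443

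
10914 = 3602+7312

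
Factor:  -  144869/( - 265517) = 7^ ( - 1)*83^( - 1)*317^1   =  317/581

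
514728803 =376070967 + 138657836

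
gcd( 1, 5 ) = 1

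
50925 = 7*7275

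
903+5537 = 6440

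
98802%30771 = 6489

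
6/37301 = 6/37301 = 0.00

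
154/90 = 77/45  =  1.71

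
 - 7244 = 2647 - 9891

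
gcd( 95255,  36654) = 1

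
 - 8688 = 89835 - 98523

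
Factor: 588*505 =2^2*3^1 * 5^1*7^2*101^1 =296940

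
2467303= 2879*857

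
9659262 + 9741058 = 19400320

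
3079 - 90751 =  - 87672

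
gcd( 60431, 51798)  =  8633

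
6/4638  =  1/773= 0.00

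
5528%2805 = 2723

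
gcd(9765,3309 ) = 3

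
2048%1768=280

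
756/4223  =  756/4223  =  0.18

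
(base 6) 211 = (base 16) 4f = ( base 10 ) 79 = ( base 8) 117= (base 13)61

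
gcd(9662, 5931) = 1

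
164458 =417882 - 253424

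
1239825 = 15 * 82655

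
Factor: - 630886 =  - 2^1*331^1*953^1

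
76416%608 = 416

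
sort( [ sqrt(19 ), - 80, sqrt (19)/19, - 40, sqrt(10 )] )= [-80,  -  40,sqrt( 19 ) /19 , sqrt( 10),  sqrt( 19)]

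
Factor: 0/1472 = 0 = 0^1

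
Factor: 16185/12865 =3^1*13^1*31^ (-1)=39/31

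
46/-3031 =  - 46/3031 =- 0.02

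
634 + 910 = 1544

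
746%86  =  58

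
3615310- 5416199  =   - 1800889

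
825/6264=275/2088  =  0.13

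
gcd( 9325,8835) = 5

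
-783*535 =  - 418905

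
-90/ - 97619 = 90/97619 = 0.00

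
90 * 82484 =7423560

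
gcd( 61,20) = 1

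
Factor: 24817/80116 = 2^(- 2)*13^1 * 23^1*83^1*20029^( - 1 )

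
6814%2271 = 1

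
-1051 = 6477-7528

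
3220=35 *92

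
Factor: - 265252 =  - 2^2*13^1*5101^1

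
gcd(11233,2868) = 239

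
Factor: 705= 3^1*5^1*  47^1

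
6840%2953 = 934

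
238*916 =218008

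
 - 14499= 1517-16016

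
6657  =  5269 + 1388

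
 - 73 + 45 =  -28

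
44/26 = 1 + 9/13 = 1.69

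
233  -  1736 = -1503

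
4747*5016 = 23810952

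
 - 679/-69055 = 97/9865=0.01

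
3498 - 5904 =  - 2406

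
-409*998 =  - 408182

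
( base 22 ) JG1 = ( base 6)112113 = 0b10010101001101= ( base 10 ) 9549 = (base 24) GDL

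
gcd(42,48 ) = 6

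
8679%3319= 2041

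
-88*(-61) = 5368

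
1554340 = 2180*713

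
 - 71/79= -1 + 8/79 = -0.90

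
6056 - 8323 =  -  2267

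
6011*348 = 2091828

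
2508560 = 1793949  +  714611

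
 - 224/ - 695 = 224/695 = 0.32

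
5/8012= 5/8012  =  0.00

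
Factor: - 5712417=-3^3*211571^1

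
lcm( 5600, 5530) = 442400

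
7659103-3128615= 4530488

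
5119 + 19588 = 24707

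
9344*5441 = 50840704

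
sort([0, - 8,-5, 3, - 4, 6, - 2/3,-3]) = [ -8, - 5,  -  4, - 3, - 2/3,0  ,  3,6 ]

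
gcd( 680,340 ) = 340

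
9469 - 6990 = 2479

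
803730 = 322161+481569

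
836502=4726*177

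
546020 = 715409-169389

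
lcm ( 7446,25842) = 439314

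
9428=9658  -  230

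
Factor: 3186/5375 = 2^1*3^3*5^( - 3)*43^(  -  1)*59^1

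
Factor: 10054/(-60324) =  - 2^( - 1 )*3^( -1 )=- 1/6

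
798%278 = 242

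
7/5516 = 1/788  =  0.00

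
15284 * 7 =106988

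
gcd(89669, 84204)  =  1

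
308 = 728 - 420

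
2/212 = 1/106 = 0.01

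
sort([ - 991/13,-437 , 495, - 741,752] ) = [ - 741,- 437, - 991/13,495 , 752 ] 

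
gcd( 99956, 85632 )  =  4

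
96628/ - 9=-96628/9 =-10736.44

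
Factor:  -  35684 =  - 2^2*11^1*811^1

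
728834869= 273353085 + 455481784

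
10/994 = 5/497 = 0.01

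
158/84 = 1+37/42= 1.88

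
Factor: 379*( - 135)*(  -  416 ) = 2^5*3^3*5^1 *13^1*379^1 = 21284640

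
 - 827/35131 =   -  827/35131 = - 0.02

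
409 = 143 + 266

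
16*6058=96928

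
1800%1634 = 166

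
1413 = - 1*( - 1413)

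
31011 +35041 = 66052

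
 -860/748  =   - 215/187 = - 1.15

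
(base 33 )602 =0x1988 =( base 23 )c84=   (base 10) 6536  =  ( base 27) 8Q2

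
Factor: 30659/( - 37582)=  - 31/38= -2^(- 1)*19^(-1 ) *31^1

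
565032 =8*70629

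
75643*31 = 2344933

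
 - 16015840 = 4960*( - 3229)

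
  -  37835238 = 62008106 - 99843344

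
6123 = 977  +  5146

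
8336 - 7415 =921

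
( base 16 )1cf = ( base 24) j7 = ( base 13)298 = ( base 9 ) 564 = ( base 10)463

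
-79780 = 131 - 79911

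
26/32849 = 26/32849 = 0.00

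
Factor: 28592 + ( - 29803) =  - 7^1*173^1 = - 1211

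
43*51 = 2193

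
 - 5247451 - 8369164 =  - 13616615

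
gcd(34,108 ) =2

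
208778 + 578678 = 787456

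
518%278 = 240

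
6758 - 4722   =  2036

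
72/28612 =18/7153=0.00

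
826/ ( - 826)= - 1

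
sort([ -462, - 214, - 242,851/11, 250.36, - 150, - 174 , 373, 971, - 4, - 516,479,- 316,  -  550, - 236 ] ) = [ - 550  , -516, -462, -316, - 242, - 236, - 214,- 174, - 150, - 4,851/11,250.36 , 373,479 , 971] 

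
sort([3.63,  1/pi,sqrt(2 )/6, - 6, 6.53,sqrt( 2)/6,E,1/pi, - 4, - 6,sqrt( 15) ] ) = [-6, - 6, -4,sqrt( 2 )/6,sqrt( 2)/6 , 1/pi,1/pi, E,3.63, sqrt(15),  6.53]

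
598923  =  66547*9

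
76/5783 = 76/5783=0.01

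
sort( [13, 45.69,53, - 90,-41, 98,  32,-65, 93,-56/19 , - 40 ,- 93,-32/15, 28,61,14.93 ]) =[-93,  -  90, - 65 ,-41, -40, - 56/19, -32/15, 13, 14.93, 28,32, 45.69,53, 61, 93, 98 ] 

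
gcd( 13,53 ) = 1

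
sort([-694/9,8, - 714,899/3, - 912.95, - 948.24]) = [-948.24, - 912.95, - 714,-694/9, 8,899/3 ] 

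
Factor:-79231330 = -2^1 * 5^1*19^1*417007^1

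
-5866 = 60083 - 65949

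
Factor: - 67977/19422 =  - 7/2 = - 2^( - 1)*7^1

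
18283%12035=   6248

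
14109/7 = 14109/7 = 2015.57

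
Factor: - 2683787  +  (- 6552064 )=-9235851= - 3^1*379^1*8123^1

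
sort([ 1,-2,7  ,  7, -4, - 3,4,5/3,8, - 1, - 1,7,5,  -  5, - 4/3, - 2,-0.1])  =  [  -  5, - 4,-3,  -  2, - 2,-4/3, - 1, - 1, - 0.1, 1, 5/3,4, 5, 7,7,7, 8 ] 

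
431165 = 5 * 86233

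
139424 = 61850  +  77574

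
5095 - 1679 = 3416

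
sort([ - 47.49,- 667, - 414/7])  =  [ - 667,-414/7, - 47.49 ]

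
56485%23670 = 9145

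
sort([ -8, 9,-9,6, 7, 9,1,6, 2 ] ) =[ - 9, - 8, 1,2, 6,  6,7,9,9 ] 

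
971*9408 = 9135168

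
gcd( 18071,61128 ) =1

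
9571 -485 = 9086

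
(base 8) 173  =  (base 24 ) 53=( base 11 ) 102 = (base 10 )123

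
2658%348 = 222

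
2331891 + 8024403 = 10356294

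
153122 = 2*76561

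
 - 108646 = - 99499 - 9147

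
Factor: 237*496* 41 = 4819632 = 2^4 * 3^1*31^1*41^1*79^1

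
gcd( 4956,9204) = 708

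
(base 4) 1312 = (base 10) 118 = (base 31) 3P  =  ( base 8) 166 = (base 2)1110110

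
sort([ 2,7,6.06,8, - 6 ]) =[ - 6,2  ,  6.06,7,8]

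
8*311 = 2488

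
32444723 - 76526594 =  - 44081871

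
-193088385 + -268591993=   -  461680378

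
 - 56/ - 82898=28/41449=   0.00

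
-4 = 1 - 5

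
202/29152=101/14576 = 0.01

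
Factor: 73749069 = 3^3*83^1*32909^1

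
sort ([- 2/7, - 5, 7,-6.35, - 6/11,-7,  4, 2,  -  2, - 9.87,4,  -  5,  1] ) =[ - 9.87 , - 7 ,-6.35, - 5, - 5 ,-2, - 6/11 , - 2/7, 1,2, 4, 4 , 7 ]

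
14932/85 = 14932/85 = 175.67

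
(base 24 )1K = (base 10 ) 44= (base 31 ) 1d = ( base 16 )2C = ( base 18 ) 28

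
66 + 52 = 118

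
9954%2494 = 2472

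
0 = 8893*0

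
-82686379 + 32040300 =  - 50646079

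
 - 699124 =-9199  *76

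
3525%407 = 269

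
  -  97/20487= - 97/20487 = - 0.00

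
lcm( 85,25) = 425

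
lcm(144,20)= 720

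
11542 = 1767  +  9775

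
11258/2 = 5629 = 5629.00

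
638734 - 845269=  - 206535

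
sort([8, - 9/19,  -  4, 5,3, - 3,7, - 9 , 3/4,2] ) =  [ - 9, - 4, - 3, - 9/19, 3/4, 2,3, 5, 7, 8] 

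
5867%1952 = 11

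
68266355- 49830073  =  18436282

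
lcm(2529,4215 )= 12645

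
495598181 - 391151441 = 104446740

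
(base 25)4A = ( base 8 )156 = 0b1101110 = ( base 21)55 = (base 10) 110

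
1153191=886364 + 266827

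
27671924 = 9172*3017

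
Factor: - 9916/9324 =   -  3^( - 2 ) * 7^ ( - 1) * 67^1= - 67/63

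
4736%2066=604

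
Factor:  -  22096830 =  - 2^1*3^1*5^1*7^1*139^1*757^1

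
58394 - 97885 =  - 39491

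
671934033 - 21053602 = 650880431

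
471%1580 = 471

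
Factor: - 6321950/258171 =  - 2^1*3^( - 1)*5^2*47^( - 1)*227^1*557^1* 1831^ ( - 1)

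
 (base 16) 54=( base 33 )2I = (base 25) 39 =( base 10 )84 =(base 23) 3f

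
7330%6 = 4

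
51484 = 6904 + 44580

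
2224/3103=2224/3103 = 0.72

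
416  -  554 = -138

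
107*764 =81748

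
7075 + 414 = 7489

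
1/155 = 1/155=0.01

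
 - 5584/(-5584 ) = 1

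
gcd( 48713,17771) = 1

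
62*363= 22506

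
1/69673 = 1/69673=0.00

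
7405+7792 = 15197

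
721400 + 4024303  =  4745703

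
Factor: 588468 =2^2 *3^1*19^1*29^1*89^1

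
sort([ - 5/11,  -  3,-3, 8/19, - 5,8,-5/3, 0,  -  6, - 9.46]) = [-9.46, - 6, - 5,-3, -3, -5/3,-5/11,0 , 8/19, 8]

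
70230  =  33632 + 36598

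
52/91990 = 26/45995 = 0.00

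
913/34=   913/34 = 26.85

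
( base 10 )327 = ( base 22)EJ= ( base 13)1C2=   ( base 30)ar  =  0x147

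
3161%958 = 287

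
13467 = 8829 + 4638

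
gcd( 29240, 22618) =86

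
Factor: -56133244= - 2^2*1787^1*7853^1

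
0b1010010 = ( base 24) 3A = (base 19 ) 46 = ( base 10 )82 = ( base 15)57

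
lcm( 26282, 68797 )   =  2339098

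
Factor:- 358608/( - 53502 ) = 2^3*31^1 * 37^( - 1) =248/37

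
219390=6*36565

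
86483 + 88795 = 175278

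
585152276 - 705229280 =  - 120077004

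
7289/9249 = 7289/9249 = 0.79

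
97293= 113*861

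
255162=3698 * 69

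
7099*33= 234267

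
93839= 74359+19480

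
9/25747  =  9/25747  =  0.00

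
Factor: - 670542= - 2^1*3^1 * 23^1*43^1*113^1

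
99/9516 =33/3172 =0.01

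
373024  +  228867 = 601891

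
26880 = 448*60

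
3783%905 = 163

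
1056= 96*11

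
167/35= 4+27/35 = 4.77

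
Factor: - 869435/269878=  - 124205/38554=- 2^( -1) * 5^1*37^( - 1)*521^( - 1)*24841^1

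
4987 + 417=5404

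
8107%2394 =925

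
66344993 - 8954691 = 57390302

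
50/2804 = 25/1402 =0.02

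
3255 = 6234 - 2979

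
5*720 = 3600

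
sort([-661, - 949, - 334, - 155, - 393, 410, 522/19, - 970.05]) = [ - 970.05,  -  949,  -  661, - 393, - 334,-155,522/19, 410]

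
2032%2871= 2032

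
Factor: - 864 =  - 2^5 * 3^3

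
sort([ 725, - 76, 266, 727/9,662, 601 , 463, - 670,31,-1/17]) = [ - 670, -76, - 1/17,31, 727/9, 266, 463,601 , 662, 725]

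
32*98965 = 3166880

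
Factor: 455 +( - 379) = 76= 2^2*19^1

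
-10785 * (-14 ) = 150990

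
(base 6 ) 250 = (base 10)102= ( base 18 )5c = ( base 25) 42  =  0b1100110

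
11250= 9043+2207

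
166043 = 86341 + 79702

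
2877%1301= 275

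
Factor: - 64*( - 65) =2^6*5^1*13^1=4160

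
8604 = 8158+446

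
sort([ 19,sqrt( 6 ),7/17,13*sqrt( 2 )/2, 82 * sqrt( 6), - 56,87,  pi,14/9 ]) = [-56,7/17 , 14/9,sqrt( 6 ), pi,13*sqrt( 2)/2,19, 87 , 82*sqrt( 6 )] 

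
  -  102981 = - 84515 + -18466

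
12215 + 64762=76977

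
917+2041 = 2958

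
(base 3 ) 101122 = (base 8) 437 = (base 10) 287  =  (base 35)87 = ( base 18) fh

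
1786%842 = 102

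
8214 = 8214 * 1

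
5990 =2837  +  3153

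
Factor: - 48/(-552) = 2^1*23^( - 1)= 2/23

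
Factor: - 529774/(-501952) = 2^( - 5)*7^1  *11^( - 1 )*23^( - 1)*31^ ( - 1)*79^1 * 479^1=264887/250976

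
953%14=1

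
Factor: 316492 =2^2*11^1*7193^1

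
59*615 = 36285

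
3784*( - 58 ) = - 219472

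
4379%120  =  59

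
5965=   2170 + 3795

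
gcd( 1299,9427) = 1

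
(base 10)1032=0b10000001000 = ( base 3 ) 1102020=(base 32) 108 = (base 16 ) 408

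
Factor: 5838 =2^1*3^1*7^1*139^1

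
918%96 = 54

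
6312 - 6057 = 255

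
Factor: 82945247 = 7^1*11^1*757^1*1423^1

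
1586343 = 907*1749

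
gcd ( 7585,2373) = 1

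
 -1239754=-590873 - 648881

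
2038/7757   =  2038/7757 = 0.26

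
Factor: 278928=2^4*3^2*13^1*149^1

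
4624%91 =74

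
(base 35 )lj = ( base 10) 754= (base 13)460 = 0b1011110010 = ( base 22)1c6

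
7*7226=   50582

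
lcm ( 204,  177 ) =12036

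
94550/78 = 1212 + 7/39= 1212.18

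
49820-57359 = -7539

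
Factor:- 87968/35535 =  - 2^5*3^(-1 )*5^( - 1 )*23^( - 1 )*103^( - 1)*2749^1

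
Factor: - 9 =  - 3^2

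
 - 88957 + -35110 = -124067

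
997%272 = 181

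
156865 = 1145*137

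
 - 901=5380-6281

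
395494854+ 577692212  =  973187066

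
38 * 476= 18088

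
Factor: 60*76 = 2^4*3^1 *5^1*19^1=4560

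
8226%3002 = 2222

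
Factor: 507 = 3^1*13^2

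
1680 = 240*7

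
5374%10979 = 5374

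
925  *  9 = 8325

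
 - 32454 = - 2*16227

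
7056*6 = 42336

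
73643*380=27984340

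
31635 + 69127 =100762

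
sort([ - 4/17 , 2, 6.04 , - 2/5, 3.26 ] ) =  [ - 2/5, - 4/17, 2 , 3.26, 6.04]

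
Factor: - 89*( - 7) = 7^1 * 89^1=623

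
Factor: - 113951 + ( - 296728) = -410679 = - 3^2 * 45631^1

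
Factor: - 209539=- 11^1*43^1 * 443^1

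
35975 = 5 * 7195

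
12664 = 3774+8890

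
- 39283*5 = - 196415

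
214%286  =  214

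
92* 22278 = 2049576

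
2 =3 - 1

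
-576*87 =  - 50112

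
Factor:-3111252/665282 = -2^1*3^1*259271^1*332641^ (-1 )= -1555626/332641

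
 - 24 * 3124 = - 74976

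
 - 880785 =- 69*12765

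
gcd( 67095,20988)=9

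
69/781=69/781 = 0.09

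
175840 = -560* ( - 314) 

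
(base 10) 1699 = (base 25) 2ho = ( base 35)1dj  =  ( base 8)3243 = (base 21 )3hj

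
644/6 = 107 + 1/3  =  107.33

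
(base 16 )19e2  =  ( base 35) 5EB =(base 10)6626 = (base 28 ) 8CI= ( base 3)100002102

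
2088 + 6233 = 8321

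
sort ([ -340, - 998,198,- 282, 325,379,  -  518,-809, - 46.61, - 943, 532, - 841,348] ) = [ - 998, - 943,  -  841,-809 , - 518,- 340, - 282,-46.61,198,325, 348,379,  532]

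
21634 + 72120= 93754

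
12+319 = 331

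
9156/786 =1526/131= 11.65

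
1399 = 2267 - 868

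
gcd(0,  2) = 2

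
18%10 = 8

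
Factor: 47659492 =2^2*59^1*201947^1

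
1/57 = 1/57 = 0.02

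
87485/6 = 14580 + 5/6 = 14580.83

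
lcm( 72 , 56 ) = 504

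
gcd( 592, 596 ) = 4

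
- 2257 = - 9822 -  - 7565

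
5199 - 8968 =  - 3769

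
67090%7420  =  310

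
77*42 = 3234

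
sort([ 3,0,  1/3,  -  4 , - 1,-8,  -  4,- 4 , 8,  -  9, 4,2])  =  [-9, - 8, - 4,-4, - 4, -1,0,1/3, 2,3,4,  8 ] 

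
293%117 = 59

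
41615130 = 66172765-24557635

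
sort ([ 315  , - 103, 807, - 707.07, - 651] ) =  [ - 707.07, - 651, - 103,  315, 807]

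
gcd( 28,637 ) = 7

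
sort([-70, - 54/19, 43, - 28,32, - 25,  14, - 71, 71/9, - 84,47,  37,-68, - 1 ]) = [ - 84, - 71, - 70 , - 68, - 28, - 25, - 54/19, -1, 71/9,  14,32,37, 43,47] 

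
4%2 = 0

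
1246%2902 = 1246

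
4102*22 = 90244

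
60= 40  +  20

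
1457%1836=1457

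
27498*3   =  82494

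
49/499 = 49/499 = 0.10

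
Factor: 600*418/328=2^1*3^1*5^2 * 11^1 * 19^1  *41^( - 1) = 31350/41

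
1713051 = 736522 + 976529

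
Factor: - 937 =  - 937^1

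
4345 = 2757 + 1588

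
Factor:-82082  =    -  2^1*7^1*11^1*13^1*  41^1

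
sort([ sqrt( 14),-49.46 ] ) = [ - 49.46, sqrt(  14)]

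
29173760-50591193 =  - 21417433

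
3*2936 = 8808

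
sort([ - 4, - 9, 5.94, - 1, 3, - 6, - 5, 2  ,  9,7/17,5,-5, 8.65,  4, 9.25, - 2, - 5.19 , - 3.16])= [- 9, - 6, - 5.19,  -  5,-5 ,-4, - 3.16 , - 2,  -  1,7/17, 2, 3, 4,  5, 5.94, 8.65, 9, 9.25]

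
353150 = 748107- 394957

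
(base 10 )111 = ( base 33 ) 3c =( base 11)a1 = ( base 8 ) 157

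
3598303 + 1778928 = 5377231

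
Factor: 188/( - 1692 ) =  - 1/9 = -3^( - 2)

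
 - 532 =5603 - 6135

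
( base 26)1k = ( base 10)46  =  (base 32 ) 1E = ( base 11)42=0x2E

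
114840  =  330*348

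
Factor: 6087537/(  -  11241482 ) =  - 2^(  -  1) * 3^2  *  7^( - 4 )*313^1*2161^1*2341^(  -  1) 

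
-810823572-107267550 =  - 918091122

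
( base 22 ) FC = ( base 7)666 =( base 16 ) 156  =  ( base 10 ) 342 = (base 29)BN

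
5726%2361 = 1004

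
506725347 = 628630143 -121904796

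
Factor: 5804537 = 397^1 * 14621^1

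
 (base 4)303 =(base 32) 1j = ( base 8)63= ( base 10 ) 51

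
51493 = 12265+39228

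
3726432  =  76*49032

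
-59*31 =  - 1829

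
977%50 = 27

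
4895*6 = 29370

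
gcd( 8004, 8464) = 92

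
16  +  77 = 93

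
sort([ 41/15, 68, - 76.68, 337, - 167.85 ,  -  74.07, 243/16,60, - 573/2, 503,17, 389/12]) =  [ - 573/2, - 167.85, - 76.68 , - 74.07,41/15, 243/16, 17, 389/12,60, 68,337,503 ] 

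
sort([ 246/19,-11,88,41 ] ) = [ - 11, 246/19 , 41, 88 ]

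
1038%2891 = 1038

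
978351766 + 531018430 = 1509370196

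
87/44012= 87/44012 = 0.00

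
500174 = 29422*17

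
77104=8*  9638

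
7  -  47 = - 40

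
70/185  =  14/37 = 0.38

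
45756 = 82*558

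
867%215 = 7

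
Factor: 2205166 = 2^1*1102583^1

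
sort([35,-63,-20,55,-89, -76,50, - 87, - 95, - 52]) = [ - 95, - 89, - 87,-76, -63, - 52, - 20,35,  50, 55]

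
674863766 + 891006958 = 1565870724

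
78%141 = 78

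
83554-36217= 47337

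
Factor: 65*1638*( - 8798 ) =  - 2^2 * 3^2*  5^1*7^1*13^2*53^1*83^1 = - 936723060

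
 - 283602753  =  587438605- 871041358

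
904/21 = 43 + 1/21 = 43.05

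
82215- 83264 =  -1049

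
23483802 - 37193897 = -13710095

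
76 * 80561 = 6122636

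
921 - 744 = 177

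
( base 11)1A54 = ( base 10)2600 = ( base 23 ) 4l1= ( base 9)3508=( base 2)101000101000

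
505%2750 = 505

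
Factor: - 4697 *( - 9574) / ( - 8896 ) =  - 2^( - 5 ) *7^1*11^1*61^1*139^( - 1)*4787^1=- 22484539/4448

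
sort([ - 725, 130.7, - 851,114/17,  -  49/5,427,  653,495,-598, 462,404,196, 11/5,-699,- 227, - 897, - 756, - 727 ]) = [ - 897,-851, - 756, - 727, - 725, - 699, - 598, - 227, - 49/5 , 11/5,114/17,130.7,196,404, 427,462,495,  653 ]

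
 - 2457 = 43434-45891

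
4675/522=8  +  499/522 = 8.96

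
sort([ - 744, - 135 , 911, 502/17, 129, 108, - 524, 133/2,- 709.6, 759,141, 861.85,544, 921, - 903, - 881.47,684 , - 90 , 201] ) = [ - 903, - 881.47, - 744,  -  709.6, - 524 , - 135,-90, 502/17, 133/2, 108,  129, 141 , 201 , 544,684,759,861.85 , 911, 921 ]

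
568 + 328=896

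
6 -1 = 5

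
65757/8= 8219  +  5/8 = 8219.62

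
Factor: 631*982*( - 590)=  - 2^2 * 5^1*59^1*491^1 *631^1 = -365588780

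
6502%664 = 526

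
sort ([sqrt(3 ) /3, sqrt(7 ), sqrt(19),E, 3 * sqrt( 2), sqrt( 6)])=[sqrt(3)/3,sqrt( 6 ), sqrt( 7 ),E, 3*sqrt( 2) , sqrt(19 )]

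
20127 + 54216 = 74343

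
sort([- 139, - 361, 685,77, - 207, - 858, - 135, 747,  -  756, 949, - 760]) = [  -  858, -760, - 756, - 361, -207, - 139,-135, 77,685,747,949] 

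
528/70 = 264/35 = 7.54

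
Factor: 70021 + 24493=94514  =  2^1 * 7^1 * 43^1 * 157^1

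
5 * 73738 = 368690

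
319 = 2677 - 2358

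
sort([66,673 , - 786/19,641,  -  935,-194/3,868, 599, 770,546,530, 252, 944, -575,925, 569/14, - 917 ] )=[ - 935, - 917, - 575, - 194/3,  -  786/19  ,  569/14,66, 252, 530,546 , 599,641, 673,  770, 868, 925, 944]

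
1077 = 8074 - 6997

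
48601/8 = 48601/8=6075.12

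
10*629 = 6290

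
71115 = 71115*1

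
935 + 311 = 1246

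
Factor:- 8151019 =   -  19^2 * 67^1*337^1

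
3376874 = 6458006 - 3081132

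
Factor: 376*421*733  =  2^3*47^1*421^1*733^1 = 116030968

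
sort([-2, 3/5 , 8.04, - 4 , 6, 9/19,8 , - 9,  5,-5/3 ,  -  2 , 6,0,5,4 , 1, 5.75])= [  -  9, - 4, - 2, - 2, - 5/3, 0 , 9/19 , 3/5,  1,  4,5 , 5,5.75,6, 6,8,8.04]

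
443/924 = 443/924 = 0.48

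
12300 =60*205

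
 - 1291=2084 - 3375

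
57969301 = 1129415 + 56839886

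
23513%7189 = 1946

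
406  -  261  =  145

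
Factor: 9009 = 3^2*7^1*11^1 * 13^1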